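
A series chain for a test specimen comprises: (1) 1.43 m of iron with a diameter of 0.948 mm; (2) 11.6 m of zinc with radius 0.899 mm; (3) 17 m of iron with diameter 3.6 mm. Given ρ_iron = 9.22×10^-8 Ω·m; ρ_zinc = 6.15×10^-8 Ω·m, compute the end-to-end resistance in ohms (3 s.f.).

Seg 1: A = π(d/2)² = π(4.7400e-04 m)² = 7.058e-07 m²
R_1 = (9.22×10^-8)(1.43)/(7.058e-07) = 0.1868 Ω
Seg 2: A = πr² = π(8.9900e-04 m)² = 2.539e-06 m²
R_2 = (6.15×10^-8)(11.6)/(2.539e-06) = 0.281 Ω
Seg 3: A = π(d/2)² = π(1.8000e-03 m)² = 1.018e-05 m²
R_3 = (9.22×10^-8)(17)/(1.018e-05) = 0.154 Ω
R_total = R_1 + R_2 + R_3 = 0.622 Ω

0.622 Ω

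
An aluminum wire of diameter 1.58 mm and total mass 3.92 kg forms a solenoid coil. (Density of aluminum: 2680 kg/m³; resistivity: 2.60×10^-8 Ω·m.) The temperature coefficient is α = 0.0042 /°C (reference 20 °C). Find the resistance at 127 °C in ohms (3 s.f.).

A = π(d/2)² = π(7.9000e-04 m)² = 1.9607e-06 m²
L = m/(density·A) = 3.92/(2680×1.9607e-06) = 746 m
R = ρL/A = (2.60×10^-8)(746)/(1.9607e-06) = 9.893 Ω
R(127 °C) = 9.893 × (1 + 0.0042×107) = 14.3 Ω

14.3 Ω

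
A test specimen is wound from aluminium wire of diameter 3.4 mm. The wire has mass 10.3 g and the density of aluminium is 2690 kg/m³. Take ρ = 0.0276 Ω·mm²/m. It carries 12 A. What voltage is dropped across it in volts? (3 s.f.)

0.0154 V

ρ = 0.0276 Ω·mm²/m = 2.76×10^-8 Ω·m
A = π(d/2)² = π(1.7000e-03 m)² = 9.0792e-06 m²
L = m/(density·A) = 0.0103/(2690×9.0792e-06) = 0.4217 m
R = ρL/A = (2.76×10^-8)(0.4217)/(9.0792e-06) = 0.001282 Ω
V = IR = 12 × 0.001282 = 0.0154 V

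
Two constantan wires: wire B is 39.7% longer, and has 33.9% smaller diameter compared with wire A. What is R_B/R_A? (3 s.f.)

R ∝ L/d², so R_B/R_A = (1 + 39.7/100) × (1 − 33.9/100)⁻²
= 1.397 × 2.289 = 3.20

3.20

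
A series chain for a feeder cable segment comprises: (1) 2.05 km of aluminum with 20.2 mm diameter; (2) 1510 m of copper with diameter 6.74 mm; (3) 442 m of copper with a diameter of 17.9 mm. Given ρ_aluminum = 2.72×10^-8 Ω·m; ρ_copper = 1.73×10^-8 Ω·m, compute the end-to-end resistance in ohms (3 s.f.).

Seg 1: A = π(d/2)² = π(1.0100e-02 m)² = 3.205e-04 m²
R_1 = (2.72×10^-8)(2050)/(3.205e-04) = 0.174 Ω
Seg 2: A = π(d/2)² = π(3.3700e-03 m)² = 3.568e-05 m²
R_2 = (1.73×10^-8)(1510)/(3.568e-05) = 0.7322 Ω
Seg 3: A = π(d/2)² = π(8.9500e-03 m)² = 2.516e-04 m²
R_3 = (1.73×10^-8)(442)/(2.516e-04) = 0.03039 Ω
R_total = R_1 + R_2 + R_3 = 0.937 Ω

0.937 Ω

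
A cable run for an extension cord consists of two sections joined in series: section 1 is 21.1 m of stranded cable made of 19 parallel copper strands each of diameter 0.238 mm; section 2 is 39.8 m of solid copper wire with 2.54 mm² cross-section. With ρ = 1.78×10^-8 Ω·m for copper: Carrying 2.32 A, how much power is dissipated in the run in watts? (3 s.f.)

Section 1: A_strand = π(1.1900e-04)² = 4.449e-08 m²; R₁ = ρL/(N·A_s) = (1.78×10^-8)(21.1)/(19×4.449e-08) = 0.4443 Ω
Section 2: A = 2.54 mm² = 2.540e-06 m²
R₂ = (1.78×10^-8)(39.8)/(2.540e-06) = 0.2789 Ω
R = R₁ + R₂ = 0.7232 Ω
P = I²R = (2.32)² × 0.7232 = 3.89 W

3.89 W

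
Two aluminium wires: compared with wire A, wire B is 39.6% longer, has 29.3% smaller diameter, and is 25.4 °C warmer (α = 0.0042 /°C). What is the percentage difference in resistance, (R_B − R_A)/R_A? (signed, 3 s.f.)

209%

R ∝ ρL/d² with ρ ∝ (1+αΔT), so R_B/R_A = (1 + 39.6/100) × (1 − 29.3/100)⁻² × (1 + 0.0042×25.4)
= 1.396 × 2.001 × 1.107 = 3.091
(R_B − R_A)/R_A = 3.091 − 1 = 209%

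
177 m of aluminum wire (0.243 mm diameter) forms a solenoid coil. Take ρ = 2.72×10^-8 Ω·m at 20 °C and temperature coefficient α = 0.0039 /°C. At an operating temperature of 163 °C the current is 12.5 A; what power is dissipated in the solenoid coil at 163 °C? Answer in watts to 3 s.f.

25300 W

A = π(d/2)² = π(1.2150e-04 m)² = 4.638e-08 m²
R₍20₎ = ρL/A = (2.72×10^-8)(177)/(4.638e-08) = 103.8 Ω
R₍163₎ = R₍20₎(1 + αΔT) = 103.8 × (1 + 0.0039×143) = 161.7 Ω
P = I²R = (12.5)² × 161.7 = 25300 W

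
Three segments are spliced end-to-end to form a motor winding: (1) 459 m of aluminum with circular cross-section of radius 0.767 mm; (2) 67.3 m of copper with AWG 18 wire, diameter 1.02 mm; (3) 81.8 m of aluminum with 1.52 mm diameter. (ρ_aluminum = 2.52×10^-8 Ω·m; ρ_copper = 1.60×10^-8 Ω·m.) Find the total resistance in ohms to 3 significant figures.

Seg 1: A = πr² = π(7.6700e-04 m)² = 1.848e-06 m²
R_1 = (2.52×10^-8)(459)/(1.848e-06) = 6.259 Ω
Seg 2: A = π(1.02/2 mm)² = π(5.1000e-04 m)² = 8.171e-07 m²
R_2 = (1.60×10^-8)(67.3)/(8.171e-07) = 1.318 Ω
Seg 3: A = π(d/2)² = π(7.6000e-04 m)² = 1.815e-06 m²
R_3 = (2.52×10^-8)(81.8)/(1.815e-06) = 1.136 Ω
R_total = R_1 + R_2 + R_3 = 8.71 Ω

8.71 Ω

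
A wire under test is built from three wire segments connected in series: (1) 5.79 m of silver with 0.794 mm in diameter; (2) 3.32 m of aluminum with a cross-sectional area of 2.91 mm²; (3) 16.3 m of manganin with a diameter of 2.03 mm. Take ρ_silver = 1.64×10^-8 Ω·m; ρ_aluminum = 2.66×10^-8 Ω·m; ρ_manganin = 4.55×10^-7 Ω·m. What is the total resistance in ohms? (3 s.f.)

2.51 Ω

Seg 1: A = π(d/2)² = π(3.9700e-04 m)² = 4.951e-07 m²
R_1 = (1.64×10^-8)(5.79)/(4.951e-07) = 0.1918 Ω
Seg 2: A = 2.91 mm² = 2.910e-06 m²
R_2 = (2.66×10^-8)(3.32)/(2.910e-06) = 0.03035 Ω
Seg 3: A = π(d/2)² = π(1.0150e-03 m)² = 3.237e-06 m²
R_3 = (4.55×10^-7)(16.3)/(3.237e-06) = 2.291 Ω
R_total = R_1 + R_2 + R_3 = 2.51 Ω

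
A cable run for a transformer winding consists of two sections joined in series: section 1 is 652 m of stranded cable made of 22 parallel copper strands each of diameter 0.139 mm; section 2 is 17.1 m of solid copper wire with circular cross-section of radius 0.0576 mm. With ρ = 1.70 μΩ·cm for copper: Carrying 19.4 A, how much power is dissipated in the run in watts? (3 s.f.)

23000 W

ρ = 1.70 μΩ·cm = 1.70×10^-8 Ω·m
Section 1: A_strand = π(6.9500e-05)² = 1.517e-08 m²; R₁ = ρL/(N·A_s) = (1.70×10^-8)(652)/(22×1.517e-08) = 33.2 Ω
Section 2: A = πr² = π(5.7600e-05 m)² = 1.042e-08 m²
R₂ = (1.70×10^-8)(17.1)/(1.042e-08) = 27.89 Ω
R = R₁ + R₂ = 61.09 Ω
P = I²R = (19.4)² × 61.09 = 23000 W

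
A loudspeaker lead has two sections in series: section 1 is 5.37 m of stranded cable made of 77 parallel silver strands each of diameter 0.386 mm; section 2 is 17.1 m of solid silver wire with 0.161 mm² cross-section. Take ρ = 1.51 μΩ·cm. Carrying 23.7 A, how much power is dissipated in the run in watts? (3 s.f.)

ρ = 1.51 μΩ·cm = 1.51×10^-8 Ω·m
Section 1: A_strand = π(1.9300e-04)² = 1.170e-07 m²; R₁ = ρL/(N·A_s) = (1.51×10^-8)(5.37)/(77×1.170e-07) = 0.008999 Ω
Section 2: A = 0.161 mm² = 1.610e-07 m²
R₂ = (1.51×10^-8)(17.1)/(1.610e-07) = 1.604 Ω
R = R₁ + R₂ = 1.613 Ω
P = I²R = (23.7)² × 1.613 = 906 W

906 W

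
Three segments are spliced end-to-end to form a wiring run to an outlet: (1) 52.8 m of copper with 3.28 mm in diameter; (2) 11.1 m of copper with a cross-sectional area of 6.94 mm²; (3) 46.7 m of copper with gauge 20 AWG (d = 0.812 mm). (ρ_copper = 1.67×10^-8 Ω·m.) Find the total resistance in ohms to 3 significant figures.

Seg 1: A = π(d/2)² = π(1.6400e-03 m)² = 8.450e-06 m²
R_1 = (1.67×10^-8)(52.8)/(8.450e-06) = 0.1044 Ω
Seg 2: A = 6.94 mm² = 6.940e-06 m²
R_2 = (1.67×10^-8)(11.1)/(6.940e-06) = 0.02671 Ω
Seg 3: A = π(0.812/2 mm)² = π(4.0600e-04 m)² = 5.178e-07 m²
R_3 = (1.67×10^-8)(46.7)/(5.178e-07) = 1.506 Ω
R_total = R_1 + R_2 + R_3 = 1.64 Ω

1.64 Ω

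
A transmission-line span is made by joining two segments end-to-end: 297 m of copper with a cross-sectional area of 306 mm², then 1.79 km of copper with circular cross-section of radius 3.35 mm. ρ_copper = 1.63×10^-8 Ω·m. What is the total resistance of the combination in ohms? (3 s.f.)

0.843 Ω

Segment 1: A = 306 mm² = 3.060e-04 m²
R₁ = ρL/A = (1.63×10^-8)(297)/(3.060e-04) = 0.01582 Ω
Segment 2: A = πr² = π(3.3500e-03 m)² = 3.526e-05 m²
R₂ = (1.63×10^-8)(1790)/(3.526e-05) = 0.8276 Ω
R = R₁ + R₂ = 0.843 Ω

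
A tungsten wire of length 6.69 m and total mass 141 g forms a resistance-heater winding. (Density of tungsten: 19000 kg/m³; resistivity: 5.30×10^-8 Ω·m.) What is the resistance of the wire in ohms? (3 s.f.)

A = m/(density·L) = 0.141/(19000×6.69) = 1.1093e-06 m²
R = ρL/A = (5.30×10^-8)(6.69)/(1.1093e-06) = 0.320 Ω

0.320 Ω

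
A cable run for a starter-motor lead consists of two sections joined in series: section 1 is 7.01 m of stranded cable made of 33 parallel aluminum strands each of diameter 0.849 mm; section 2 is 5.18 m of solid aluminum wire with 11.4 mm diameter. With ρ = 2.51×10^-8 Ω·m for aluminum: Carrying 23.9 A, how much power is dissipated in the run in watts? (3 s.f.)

Section 1: A_strand = π(4.2450e-04)² = 5.661e-07 m²; R₁ = ρL/(N·A_s) = (2.51×10^-8)(7.01)/(33×5.661e-07) = 0.009418 Ω
Section 2: A = π(d/2)² = π(5.7000e-03 m)² = 1.021e-04 m²
R₂ = (2.51×10^-8)(5.18)/(1.021e-04) = 0.001274 Ω
R = R₁ + R₂ = 0.01069 Ω
P = I²R = (23.9)² × 0.01069 = 6.11 W

6.11 W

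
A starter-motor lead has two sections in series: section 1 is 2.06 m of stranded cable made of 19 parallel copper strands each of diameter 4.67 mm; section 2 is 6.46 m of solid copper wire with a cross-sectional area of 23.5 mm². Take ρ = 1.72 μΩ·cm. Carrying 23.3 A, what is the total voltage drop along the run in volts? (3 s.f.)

0.113 V

ρ = 1.72 μΩ·cm = 1.72×10^-8 Ω·m
Section 1: A_strand = π(2.3350e-03)² = 1.713e-05 m²; R₁ = ρL/(N·A_s) = (1.72×10^-8)(2.06)/(19×1.713e-05) = 1.089×10^-4 Ω
Section 2: A = 23.5 mm² = 2.350e-05 m²
R₂ = (1.72×10^-8)(6.46)/(2.350e-05) = 0.004728 Ω
R = R₁ + R₂ = 0.004837 Ω
V = IR = 23.3 × 0.004837 = 0.113 V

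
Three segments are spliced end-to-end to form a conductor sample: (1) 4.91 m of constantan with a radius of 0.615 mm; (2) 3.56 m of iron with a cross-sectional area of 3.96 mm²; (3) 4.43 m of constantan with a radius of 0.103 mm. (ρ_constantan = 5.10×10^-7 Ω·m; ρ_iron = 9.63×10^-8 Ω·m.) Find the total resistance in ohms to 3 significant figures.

70.0 Ω

Seg 1: A = πr² = π(6.1500e-04 m)² = 1.188e-06 m²
R_1 = (5.10×10^-7)(4.91)/(1.188e-06) = 2.107 Ω
Seg 2: A = 3.96 mm² = 3.960e-06 m²
R_2 = (9.63×10^-8)(3.56)/(3.960e-06) = 0.08657 Ω
Seg 3: A = πr² = π(1.0300e-04 m)² = 3.333e-08 m²
R_3 = (5.10×10^-7)(4.43)/(3.333e-08) = 67.79 Ω
R_total = R_1 + R_2 + R_3 = 70.0 Ω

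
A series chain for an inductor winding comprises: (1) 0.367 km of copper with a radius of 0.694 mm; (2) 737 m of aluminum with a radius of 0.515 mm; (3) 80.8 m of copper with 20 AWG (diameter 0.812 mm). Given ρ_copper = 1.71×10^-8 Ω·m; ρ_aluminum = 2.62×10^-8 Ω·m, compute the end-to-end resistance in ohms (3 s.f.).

30.0 Ω

Seg 1: A = πr² = π(6.9400e-04 m)² = 1.513e-06 m²
R_1 = (1.71×10^-8)(367)/(1.513e-06) = 4.148 Ω
Seg 2: A = πr² = π(5.1500e-04 m)² = 8.332e-07 m²
R_2 = (2.62×10^-8)(737)/(8.332e-07) = 23.17 Ω
Seg 3: A = π(0.812/2 mm)² = π(4.0600e-04 m)² = 5.178e-07 m²
R_3 = (1.71×10^-8)(80.8)/(5.178e-07) = 2.668 Ω
R_total = R_1 + R_2 + R_3 = 30.0 Ω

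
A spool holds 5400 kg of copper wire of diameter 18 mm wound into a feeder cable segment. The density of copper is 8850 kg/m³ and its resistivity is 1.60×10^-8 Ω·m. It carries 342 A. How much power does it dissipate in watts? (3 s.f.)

A = π(d/2)² = π(9.0000e-03 m)² = 2.5447e-04 m²
L = m/(density·A) = 5400/(8850×2.5447e-04) = 2398 m
R = ρL/A = (1.60×10^-8)(2398)/(2.5447e-04) = 0.1508 Ω
P = I²R = (342)² × 0.1508 = 17600 W

17600 W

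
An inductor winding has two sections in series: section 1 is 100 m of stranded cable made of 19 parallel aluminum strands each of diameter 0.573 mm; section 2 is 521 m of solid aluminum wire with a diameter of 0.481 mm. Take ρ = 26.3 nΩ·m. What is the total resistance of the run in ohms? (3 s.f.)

75.9 Ω

ρ = 26.3 nΩ·m = 2.63×10^-8 Ω·m
Section 1: A_strand = π(2.8650e-04)² = 2.579e-07 m²; R₁ = ρL/(N·A_s) = (2.63×10^-8)(100)/(19×2.579e-07) = 0.5368 Ω
Section 2: A = π(d/2)² = π(2.4050e-04 m)² = 1.817e-07 m²
R₂ = (2.63×10^-8)(521)/(1.817e-07) = 75.41 Ω
R = R₁ + R₂ = 75.9 Ω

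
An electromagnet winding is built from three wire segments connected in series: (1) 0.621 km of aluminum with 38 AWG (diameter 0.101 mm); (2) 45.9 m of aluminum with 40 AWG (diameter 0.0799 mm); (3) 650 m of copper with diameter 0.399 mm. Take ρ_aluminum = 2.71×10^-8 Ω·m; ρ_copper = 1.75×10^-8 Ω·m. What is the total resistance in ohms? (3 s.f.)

Seg 1: A = π(0.101/2 mm)² = π(5.0500e-05 m)² = 8.012e-09 m²
R_1 = (2.71×10^-8)(621)/(8.012e-09) = 2101 Ω
Seg 2: A = π(0.0799/2 mm)² = π(3.9950e-05 m)² = 5.014e-09 m²
R_2 = (2.71×10^-8)(45.9)/(5.014e-09) = 248.1 Ω
Seg 3: A = π(d/2)² = π(1.9950e-04 m)² = 1.250e-07 m²
R_3 = (1.75×10^-8)(650)/(1.250e-07) = 90.97 Ω
R_total = R_1 + R_2 + R_3 = 2440 Ω

2440 Ω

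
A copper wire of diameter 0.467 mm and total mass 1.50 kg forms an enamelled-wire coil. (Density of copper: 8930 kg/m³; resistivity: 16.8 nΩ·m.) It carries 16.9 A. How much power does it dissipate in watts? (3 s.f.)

27500 W

ρ = 16.8 nΩ·m = 1.68×10^-8 Ω·m
A = π(d/2)² = π(2.3350e-04 m)² = 1.7129e-07 m²
L = m/(density·A) = 1.5/(8930×1.7129e-07) = 980.7 m
R = ρL/A = (1.68×10^-8)(980.7)/(1.7129e-07) = 96.18 Ω
P = I²R = (16.9)² × 96.18 = 27500 W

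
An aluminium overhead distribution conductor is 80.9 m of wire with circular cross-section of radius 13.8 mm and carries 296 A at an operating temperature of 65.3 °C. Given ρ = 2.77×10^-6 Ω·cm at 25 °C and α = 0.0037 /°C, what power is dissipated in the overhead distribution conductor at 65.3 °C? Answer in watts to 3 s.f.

ρ = 2.77×10^-6 Ω·cm = 2.77×10^-8 Ω·m
A = πr² = π(1.3800e-02 m)² = 5.983e-04 m²
R₍25₎ = ρL/A = (2.77×10^-8)(80.9)/(5.983e-04) = 0.003746 Ω
R₍65.3₎ = R₍25₎(1 + αΔT) = 0.003746 × (1 + 0.0037×40.3) = 0.004304 Ω
P = I²R = (296)² × 0.004304 = 377 W

377 W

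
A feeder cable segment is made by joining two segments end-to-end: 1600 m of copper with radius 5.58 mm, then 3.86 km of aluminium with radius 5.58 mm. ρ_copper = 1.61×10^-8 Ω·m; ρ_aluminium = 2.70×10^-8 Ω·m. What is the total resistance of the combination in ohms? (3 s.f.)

1.33 Ω

Segment 1: A = πr² = π(5.5800e-03 m)² = 9.782e-05 m²
R₁ = ρL/A = (1.61×10^-8)(1600)/(9.782e-05) = 0.2633 Ω
R₂ = (2.70×10^-8)(3860)/(9.782e-05) = 1.065 Ω
R = R₁ + R₂ = 1.33 Ω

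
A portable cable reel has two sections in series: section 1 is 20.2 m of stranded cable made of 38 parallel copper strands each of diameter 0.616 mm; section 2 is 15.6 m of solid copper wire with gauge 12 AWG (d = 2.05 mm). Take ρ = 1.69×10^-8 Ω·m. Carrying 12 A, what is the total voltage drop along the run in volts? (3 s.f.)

Section 1: A_strand = π(3.0800e-04)² = 2.980e-07 m²; R₁ = ρL/(N·A_s) = (1.69×10^-8)(20.2)/(38×2.980e-07) = 0.03014 Ω
Section 2: A = π(2.05/2 mm)² = π(1.0250e-03 m)² = 3.301e-06 m²
R₂ = (1.69×10^-8)(15.6)/(3.301e-06) = 0.07988 Ω
R = R₁ + R₂ = 0.11 Ω
V = IR = 12 × 0.11 = 1.32 V

1.32 V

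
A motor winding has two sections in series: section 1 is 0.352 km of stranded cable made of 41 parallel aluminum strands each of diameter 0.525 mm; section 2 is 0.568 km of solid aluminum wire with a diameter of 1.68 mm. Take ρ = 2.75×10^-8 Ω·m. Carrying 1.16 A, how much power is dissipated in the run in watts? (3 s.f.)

Section 1: A_strand = π(2.6250e-04)² = 2.165e-07 m²; R₁ = ρL/(N·A_s) = (2.75×10^-8)(352)/(41×2.165e-07) = 1.091 Ω
Section 2: A = π(d/2)² = π(8.4000e-04 m)² = 2.217e-06 m²
R₂ = (2.75×10^-8)(568)/(2.217e-06) = 7.046 Ω
R = R₁ + R₂ = 8.137 Ω
P = I²R = (1.16)² × 8.137 = 10.9 W

10.9 W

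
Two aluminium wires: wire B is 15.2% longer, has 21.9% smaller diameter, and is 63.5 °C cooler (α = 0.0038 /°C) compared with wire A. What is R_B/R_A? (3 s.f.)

1.43

R ∝ ρL/d² with ρ ∝ (1+αΔT), so R_B/R_A = (1 + 15.2/100) × (1 − 21.9/100)⁻² × (1 − 0.0038×63.5)
= 1.152 × 1.639 × 0.7587 = 1.43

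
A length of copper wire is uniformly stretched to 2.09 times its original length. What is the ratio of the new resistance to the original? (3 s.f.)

Volume constant ⇒ A' = A/k with k = 2.09. R' = ρ(kL)/(A/k) = k²R.
Factor = 4.37

4.37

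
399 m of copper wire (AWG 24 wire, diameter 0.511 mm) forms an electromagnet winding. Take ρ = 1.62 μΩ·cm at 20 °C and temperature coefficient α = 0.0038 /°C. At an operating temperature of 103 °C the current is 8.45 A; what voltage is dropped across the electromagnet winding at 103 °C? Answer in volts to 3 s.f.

350 V

ρ = 1.62 μΩ·cm = 1.62×10^-8 Ω·m
A = π(0.511/2 mm)² = π(2.5550e-04 m)² = 2.051e-07 m²
R₍20₎ = ρL/A = (1.62×10^-8)(399)/(2.051e-07) = 31.52 Ω
R₍103₎ = R₍20₎(1 + αΔT) = 31.52 × (1 + 0.0038×83) = 41.46 Ω
V = IR = 8.45 × 41.46 = 350 V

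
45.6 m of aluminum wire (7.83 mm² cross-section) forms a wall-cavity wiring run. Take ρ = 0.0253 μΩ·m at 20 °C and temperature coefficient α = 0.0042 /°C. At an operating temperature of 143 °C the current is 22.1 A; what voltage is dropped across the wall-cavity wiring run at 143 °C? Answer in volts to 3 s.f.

ρ = 0.0253 μΩ·m = 2.53×10^-8 Ω·m
A = 7.83 mm² = 7.830e-06 m²
R₍20₎ = ρL/A = (2.53×10^-8)(45.6)/(7.830e-06) = 0.1473 Ω
R₍143₎ = R₍20₎(1 + αΔT) = 0.1473 × (1 + 0.0042×123) = 0.2235 Ω
V = IR = 22.1 × 0.2235 = 4.94 V

4.94 V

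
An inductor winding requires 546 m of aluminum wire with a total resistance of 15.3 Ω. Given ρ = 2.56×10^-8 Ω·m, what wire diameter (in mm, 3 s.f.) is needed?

1.08 mm

A = ρL/R = (2.56×10^-8)(546)/(15.3) = 9.136e-07 m²
d = 2√(A/π) = 1.079e-03 m = 1.08 mm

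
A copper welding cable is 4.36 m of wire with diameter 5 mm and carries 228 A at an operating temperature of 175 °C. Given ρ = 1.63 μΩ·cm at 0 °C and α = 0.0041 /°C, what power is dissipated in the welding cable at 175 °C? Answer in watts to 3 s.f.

ρ = 1.63 μΩ·cm = 1.63×10^-8 Ω·m
A = π(d/2)² = π(2.5000e-03 m)² = 1.963e-05 m²
R₍0₎ = ρL/A = (1.63×10^-8)(4.36)/(1.963e-05) = 0.003619 Ω
R₍175₎ = R₍0₎(1 + αΔT) = 0.003619 × (1 + 0.0041×175) = 0.006216 Ω
P = I²R = (228)² × 0.006216 = 323 W

323 W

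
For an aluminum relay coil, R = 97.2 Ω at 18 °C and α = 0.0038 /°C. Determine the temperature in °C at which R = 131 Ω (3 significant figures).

110 °C

R = R₀(1 + α(T − T₀)) ⇒ T = T₀ + (R/R₀ − 1)/α
T = 18 + (131/97.2 − 1)/0.0038 = 18 + (0.3477)/0.0038 = 110 °C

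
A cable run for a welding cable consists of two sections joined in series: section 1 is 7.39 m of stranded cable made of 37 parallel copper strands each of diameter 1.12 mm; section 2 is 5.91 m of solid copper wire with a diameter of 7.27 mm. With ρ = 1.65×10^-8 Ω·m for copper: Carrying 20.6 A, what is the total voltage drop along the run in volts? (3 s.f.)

0.117 V

Section 1: A_strand = π(5.6000e-04)² = 9.852e-07 m²; R₁ = ρL/(N·A_s) = (1.65×10^-8)(7.39)/(37×9.852e-07) = 0.003345 Ω
Section 2: A = π(d/2)² = π(3.6350e-03 m)² = 4.151e-05 m²
R₂ = (1.65×10^-8)(5.91)/(4.151e-05) = 0.002349 Ω
R = R₁ + R₂ = 0.005694 Ω
V = IR = 20.6 × 0.005694 = 0.117 V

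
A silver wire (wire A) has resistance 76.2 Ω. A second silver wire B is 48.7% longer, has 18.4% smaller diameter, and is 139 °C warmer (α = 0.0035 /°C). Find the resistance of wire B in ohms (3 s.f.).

253 Ω

R ∝ ρL/d² with ρ ∝ (1+αΔT), so R_B/R_A = (1 + 48.7/100) × (1 − 18.4/100)⁻² × (1 + 0.0035×139)
= 1.487 × 1.502 × 1.486 = 3.32
R_B = 3.32 × 76.2 = 253 Ω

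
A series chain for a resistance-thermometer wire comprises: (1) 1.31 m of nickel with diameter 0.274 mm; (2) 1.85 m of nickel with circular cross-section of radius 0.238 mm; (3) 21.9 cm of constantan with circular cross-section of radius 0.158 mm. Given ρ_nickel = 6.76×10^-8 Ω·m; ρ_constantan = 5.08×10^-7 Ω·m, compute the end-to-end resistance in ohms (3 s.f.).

3.62 Ω

Seg 1: A = π(d/2)² = π(1.3700e-04 m)² = 5.896e-08 m²
R_1 = (6.76×10^-8)(1.31)/(5.896e-08) = 1.502 Ω
Seg 2: A = πr² = π(2.3800e-04 m)² = 1.780e-07 m²
R_2 = (6.76×10^-8)(1.85)/(1.780e-07) = 0.7028 Ω
Seg 3: A = πr² = π(1.5800e-04 m)² = 7.843e-08 m²
R_3 = (5.08×10^-7)(0.219)/(7.843e-08) = 1.419 Ω
R_total = R_1 + R_2 + R_3 = 3.62 Ω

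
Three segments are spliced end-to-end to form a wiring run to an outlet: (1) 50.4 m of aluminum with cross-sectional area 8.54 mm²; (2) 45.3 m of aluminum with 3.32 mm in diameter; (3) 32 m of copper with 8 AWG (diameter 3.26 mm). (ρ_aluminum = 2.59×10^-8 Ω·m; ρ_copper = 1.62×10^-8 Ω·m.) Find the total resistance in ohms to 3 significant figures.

Seg 1: A = 8.54 mm² = 8.540e-06 m²
R_1 = (2.59×10^-8)(50.4)/(8.540e-06) = 0.1529 Ω
Seg 2: A = π(d/2)² = π(1.6600e-03 m)² = 8.657e-06 m²
R_2 = (2.59×10^-8)(45.3)/(8.657e-06) = 0.1355 Ω
Seg 3: A = π(3.26/2 mm)² = π(1.6300e-03 m)² = 8.347e-06 m²
R_3 = (1.62×10^-8)(32)/(8.347e-06) = 0.06211 Ω
R_total = R_1 + R_2 + R_3 = 0.350 Ω

0.350 Ω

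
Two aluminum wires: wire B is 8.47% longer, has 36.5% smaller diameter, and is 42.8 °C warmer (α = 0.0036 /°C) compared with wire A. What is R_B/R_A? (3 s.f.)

R ∝ ρL/d² with ρ ∝ (1+αΔT), so R_B/R_A = (1 + 8.47/100) × (1 − 36.5/100)⁻² × (1 + 0.0036×42.8)
= 1.085 × 2.48 × 1.154 = 3.10

3.10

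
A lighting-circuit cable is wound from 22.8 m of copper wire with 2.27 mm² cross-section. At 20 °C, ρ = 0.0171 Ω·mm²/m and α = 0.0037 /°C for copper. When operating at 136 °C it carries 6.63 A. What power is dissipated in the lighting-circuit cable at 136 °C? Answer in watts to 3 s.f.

10.8 W

ρ = 0.0171 Ω·mm²/m = 1.71×10^-8 Ω·m
A = 2.27 mm² = 2.270e-06 m²
R₍20₎ = ρL/A = (1.71×10^-8)(22.8)/(2.270e-06) = 0.1718 Ω
R₍136₎ = R₍20₎(1 + αΔT) = 0.1718 × (1 + 0.0037×116) = 0.2455 Ω
P = I²R = (6.63)² × 0.2455 = 10.8 W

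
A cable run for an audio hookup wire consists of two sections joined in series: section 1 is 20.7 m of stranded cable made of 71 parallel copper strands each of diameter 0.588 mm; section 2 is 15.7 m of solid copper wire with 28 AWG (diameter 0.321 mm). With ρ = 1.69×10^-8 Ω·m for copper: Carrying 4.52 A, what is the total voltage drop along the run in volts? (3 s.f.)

Section 1: A_strand = π(2.9400e-04)² = 2.715e-07 m²; R₁ = ρL/(N·A_s) = (1.69×10^-8)(20.7)/(71×2.715e-07) = 0.01814 Ω
Section 2: A = π(0.321/2 mm)² = π(1.6050e-04 m)² = 8.093e-08 m²
R₂ = (1.69×10^-8)(15.7)/(8.093e-08) = 3.279 Ω
R = R₁ + R₂ = 3.297 Ω
V = IR = 4.52 × 3.297 = 14.9 V

14.9 V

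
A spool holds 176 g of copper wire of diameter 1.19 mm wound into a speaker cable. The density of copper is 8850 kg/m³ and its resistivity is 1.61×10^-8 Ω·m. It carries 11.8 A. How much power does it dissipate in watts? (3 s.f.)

36.0 W

A = π(d/2)² = π(5.9500e-04 m)² = 1.1122e-06 m²
L = m/(density·A) = 0.176/(8850×1.1122e-06) = 17.88 m
R = ρL/A = (1.61×10^-8)(17.88)/(1.1122e-06) = 0.2588 Ω
P = I²R = (11.8)² × 0.2588 = 36.0 W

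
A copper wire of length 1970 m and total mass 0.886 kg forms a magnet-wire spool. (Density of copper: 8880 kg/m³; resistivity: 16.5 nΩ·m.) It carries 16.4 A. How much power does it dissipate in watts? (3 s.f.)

1.73×10^5 W

ρ = 16.5 nΩ·m = 1.65×10^-8 Ω·m
A = m/(density·L) = 0.886/(8880×1970) = 5.0647e-08 m²
R = ρL/A = (1.65×10^-8)(1970)/(5.0647e-08) = 641.8 Ω
P = I²R = (16.4)² × 641.8 = 1.73×10^5 W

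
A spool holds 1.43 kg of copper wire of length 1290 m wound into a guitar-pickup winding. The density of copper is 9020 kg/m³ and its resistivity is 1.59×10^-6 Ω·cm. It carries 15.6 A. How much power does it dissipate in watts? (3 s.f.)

ρ = 1.59×10^-6 Ω·cm = 1.59×10^-8 Ω·m
A = m/(density·L) = 1.43/(9020×1290) = 1.2290e-07 m²
R = ρL/A = (1.59×10^-8)(1290)/(1.2290e-07) = 166.9 Ω
P = I²R = (15.6)² × 166.9 = 40600 W

40600 W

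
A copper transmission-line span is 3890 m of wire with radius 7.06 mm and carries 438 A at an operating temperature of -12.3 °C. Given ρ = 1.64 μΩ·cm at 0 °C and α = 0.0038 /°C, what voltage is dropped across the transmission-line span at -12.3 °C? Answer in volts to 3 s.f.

170 V

ρ = 1.64 μΩ·cm = 1.64×10^-8 Ω·m
A = πr² = π(7.0600e-03 m)² = 1.566e-04 m²
R₍0₎ = ρL/A = (1.64×10^-8)(3890)/(1.566e-04) = 0.4074 Ω
R₍-12.3₎ = R₍0₎(1 + αΔT) = 0.4074 × (1 + 0.0038×-12.3) = 0.3884 Ω
V = IR = 438 × 0.3884 = 170 V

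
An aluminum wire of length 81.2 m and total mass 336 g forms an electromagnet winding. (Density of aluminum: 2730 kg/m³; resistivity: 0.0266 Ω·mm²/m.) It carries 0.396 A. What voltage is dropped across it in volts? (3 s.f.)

ρ = 0.0266 Ω·mm²/m = 2.66×10^-8 Ω·m
A = m/(density·L) = 0.336/(2730×81.2) = 1.5157e-06 m²
R = ρL/A = (2.66×10^-8)(81.2)/(1.5157e-06) = 1.425 Ω
V = IR = 0.396 × 1.425 = 0.564 V

0.564 V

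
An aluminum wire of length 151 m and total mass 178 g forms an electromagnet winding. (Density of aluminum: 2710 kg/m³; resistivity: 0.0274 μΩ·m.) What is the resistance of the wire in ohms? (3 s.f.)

ρ = 0.0274 μΩ·m = 2.74×10^-8 Ω·m
A = m/(density·L) = 0.178/(2710×151) = 4.3498e-07 m²
R = ρL/A = (2.74×10^-8)(151)/(4.3498e-07) = 9.51 Ω

9.51 Ω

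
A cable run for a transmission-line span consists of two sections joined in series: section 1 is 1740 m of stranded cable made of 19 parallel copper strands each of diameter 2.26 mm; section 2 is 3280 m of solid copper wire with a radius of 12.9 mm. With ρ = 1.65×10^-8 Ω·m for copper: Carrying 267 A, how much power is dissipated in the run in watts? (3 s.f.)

Section 1: A_strand = π(1.1300e-03)² = 4.011e-06 m²; R₁ = ρL/(N·A_s) = (1.65×10^-8)(1740)/(19×4.011e-06) = 0.3767 Ω
Section 2: A = πr² = π(1.2900e-02 m)² = 5.228e-04 m²
R₂ = (1.65×10^-8)(3280)/(5.228e-04) = 0.1035 Ω
R = R₁ + R₂ = 0.4802 Ω
P = I²R = (267)² × 0.4802 = 34200 W

34200 W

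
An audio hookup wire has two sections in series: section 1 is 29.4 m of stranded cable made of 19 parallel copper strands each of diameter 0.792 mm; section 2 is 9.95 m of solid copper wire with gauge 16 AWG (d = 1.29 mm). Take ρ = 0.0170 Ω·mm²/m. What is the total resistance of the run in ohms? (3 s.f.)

0.183 Ω

ρ = 0.0170 Ω·mm²/m = 1.70×10^-8 Ω·m
Section 1: A_strand = π(3.9600e-04)² = 4.927e-07 m²; R₁ = ρL/(N·A_s) = (1.70×10^-8)(29.4)/(19×4.927e-07) = 0.0534 Ω
Section 2: A = π(1.29/2 mm)² = π(6.4500e-04 m)² = 1.307e-06 m²
R₂ = (1.70×10^-8)(9.95)/(1.307e-06) = 0.1294 Ω
R = R₁ + R₂ = 0.183 Ω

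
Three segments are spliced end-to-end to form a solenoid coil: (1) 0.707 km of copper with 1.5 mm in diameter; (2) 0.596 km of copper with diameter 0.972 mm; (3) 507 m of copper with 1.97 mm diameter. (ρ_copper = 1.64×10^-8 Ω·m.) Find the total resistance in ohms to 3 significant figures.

22.5 Ω

Seg 1: A = π(d/2)² = π(7.5000e-04 m)² = 1.767e-06 m²
R_1 = (1.64×10^-8)(707)/(1.767e-06) = 6.561 Ω
Seg 2: A = π(d/2)² = π(4.8600e-04 m)² = 7.420e-07 m²
R_2 = (1.64×10^-8)(596)/(7.420e-07) = 13.17 Ω
Seg 3: A = π(d/2)² = π(9.8500e-04 m)² = 3.048e-06 m²
R_3 = (1.64×10^-8)(507)/(3.048e-06) = 2.728 Ω
R_total = R_1 + R_2 + R_3 = 22.5 Ω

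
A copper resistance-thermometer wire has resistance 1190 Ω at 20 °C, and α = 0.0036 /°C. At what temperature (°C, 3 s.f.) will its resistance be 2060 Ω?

R = R₀(1 + α(T − T₀)) ⇒ T = T₀ + (R/R₀ − 1)/α
T = 20 + (2060/1190 − 1)/0.0036 = 20 + (0.7311)/0.0036 = 223 °C

223 °C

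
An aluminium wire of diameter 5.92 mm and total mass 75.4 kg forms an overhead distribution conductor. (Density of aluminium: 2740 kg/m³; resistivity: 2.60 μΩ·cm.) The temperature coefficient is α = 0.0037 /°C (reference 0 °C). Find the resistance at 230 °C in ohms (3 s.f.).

ρ = 2.60 μΩ·cm = 2.60×10^-8 Ω·m
A = π(d/2)² = π(2.9600e-03 m)² = 2.7525e-05 m²
L = m/(density·A) = 75.4/(2740×2.7525e-05) = 999.7 m
R = ρL/A = (2.60×10^-8)(999.7)/(2.7525e-05) = 0.9443 Ω
R(230 °C) = 0.9443 × (1 + 0.0037×230) = 1.75 Ω

1.75 Ω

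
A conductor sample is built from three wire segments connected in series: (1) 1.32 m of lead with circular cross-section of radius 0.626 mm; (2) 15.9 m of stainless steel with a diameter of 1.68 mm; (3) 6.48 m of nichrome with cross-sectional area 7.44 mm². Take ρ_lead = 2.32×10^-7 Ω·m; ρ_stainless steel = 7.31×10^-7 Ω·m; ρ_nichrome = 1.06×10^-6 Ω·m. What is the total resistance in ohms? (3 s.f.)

Seg 1: A = πr² = π(6.2600e-04 m)² = 1.231e-06 m²
R_1 = (2.32×10^-7)(1.32)/(1.231e-06) = 0.2488 Ω
Seg 2: A = π(d/2)² = π(8.4000e-04 m)² = 2.217e-06 m²
R_2 = (7.31×10^-7)(15.9)/(2.217e-06) = 5.243 Ω
Seg 3: A = 7.44 mm² = 7.440e-06 m²
R_3 = (1.06×10^-6)(6.48)/(7.440e-06) = 0.9232 Ω
R_total = R_1 + R_2 + R_3 = 6.42 Ω

6.42 Ω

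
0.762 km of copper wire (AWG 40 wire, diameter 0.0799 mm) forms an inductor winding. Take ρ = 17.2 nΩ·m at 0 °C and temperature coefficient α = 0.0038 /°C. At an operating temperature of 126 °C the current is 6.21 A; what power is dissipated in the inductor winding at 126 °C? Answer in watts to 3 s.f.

ρ = 17.2 nΩ·m = 1.72×10^-8 Ω·m
A = π(0.0799/2 mm)² = π(3.9950e-05 m)² = 5.014e-09 m²
R₍0₎ = ρL/A = (1.72×10^-8)(762)/(5.014e-09) = 2614 Ω
R₍126₎ = R₍0₎(1 + αΔT) = 2614 × (1 + 0.0038×126) = 3866 Ω
P = I²R = (6.21)² × 3866 = 1.49×10^5 W

1.49×10^5 W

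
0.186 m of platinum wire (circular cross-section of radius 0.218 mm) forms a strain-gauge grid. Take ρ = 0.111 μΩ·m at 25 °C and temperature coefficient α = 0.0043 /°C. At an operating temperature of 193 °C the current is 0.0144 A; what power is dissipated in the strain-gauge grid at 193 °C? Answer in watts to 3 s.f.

4.94×10^-5 W

ρ = 0.111 μΩ·m = 1.11×10^-7 Ω·m
A = πr² = π(2.1800e-04 m)² = 1.493e-07 m²
R₍25₎ = ρL/A = (1.11×10^-7)(0.186)/(1.493e-07) = 0.1383 Ω
R₍193₎ = R₍25₎(1 + αΔT) = 0.1383 × (1 + 0.0043×168) = 0.2382 Ω
P = I²R = (0.0144)² × 0.2382 = 4.94×10^-5 W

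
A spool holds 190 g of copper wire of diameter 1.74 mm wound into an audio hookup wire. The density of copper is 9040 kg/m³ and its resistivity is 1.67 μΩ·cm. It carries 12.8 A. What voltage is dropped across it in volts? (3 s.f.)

ρ = 1.67 μΩ·cm = 1.67×10^-8 Ω·m
A = π(d/2)² = π(8.7000e-04 m)² = 2.3779e-06 m²
L = m/(density·A) = 0.19/(9040×2.3779e-06) = 8.839 m
R = ρL/A = (1.67×10^-8)(8.839)/(2.3779e-06) = 0.06208 Ω
V = IR = 12.8 × 0.06208 = 0.795 V

0.795 V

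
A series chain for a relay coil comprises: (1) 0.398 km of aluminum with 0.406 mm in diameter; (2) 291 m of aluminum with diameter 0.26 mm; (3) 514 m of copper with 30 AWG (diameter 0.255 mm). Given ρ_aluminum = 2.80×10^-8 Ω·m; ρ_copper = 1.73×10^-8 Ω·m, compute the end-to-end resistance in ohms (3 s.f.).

Seg 1: A = π(d/2)² = π(2.0300e-04 m)² = 1.295e-07 m²
R_1 = (2.80×10^-8)(398)/(1.295e-07) = 86.08 Ω
Seg 2: A = π(d/2)² = π(1.3000e-04 m)² = 5.309e-08 m²
R_2 = (2.80×10^-8)(291)/(5.309e-08) = 153.5 Ω
Seg 3: A = π(0.255/2 mm)² = π(1.2750e-04 m)² = 5.107e-08 m²
R_3 = (1.73×10^-8)(514)/(5.107e-08) = 174.1 Ω
R_total = R_1 + R_2 + R_3 = 414 Ω

414 Ω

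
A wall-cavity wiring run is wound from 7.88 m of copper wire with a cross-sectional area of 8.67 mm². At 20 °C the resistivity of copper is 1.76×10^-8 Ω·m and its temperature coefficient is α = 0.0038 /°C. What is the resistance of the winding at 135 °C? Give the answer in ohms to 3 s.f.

A = 8.67 mm² = 8.670e-06 m²
R₍20°C₎ = ρL/A = (1.76×10^-8)(7.88)/(8.670e-06) = 0.016 Ω
R = R₀(1 + αΔT) = 0.016(1 + 0.0038×115) = 0.0230 Ω

0.0230 Ω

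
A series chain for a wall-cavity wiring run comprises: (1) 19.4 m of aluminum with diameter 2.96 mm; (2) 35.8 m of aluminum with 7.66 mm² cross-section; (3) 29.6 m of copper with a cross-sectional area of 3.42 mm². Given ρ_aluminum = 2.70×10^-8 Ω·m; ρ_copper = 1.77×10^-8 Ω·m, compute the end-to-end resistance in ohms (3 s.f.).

Seg 1: A = π(d/2)² = π(1.4800e-03 m)² = 6.881e-06 m²
R_1 = (2.70×10^-8)(19.4)/(6.881e-06) = 0.07612 Ω
Seg 2: A = 7.66 mm² = 7.660e-06 m²
R_2 = (2.70×10^-8)(35.8)/(7.660e-06) = 0.1262 Ω
Seg 3: A = 3.42 mm² = 3.420e-06 m²
R_3 = (1.77×10^-8)(29.6)/(3.420e-06) = 0.1532 Ω
R_total = R_1 + R_2 + R_3 = 0.355 Ω

0.355 Ω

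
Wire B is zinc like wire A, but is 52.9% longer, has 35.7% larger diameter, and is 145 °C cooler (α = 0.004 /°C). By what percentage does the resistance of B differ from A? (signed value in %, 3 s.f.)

R ∝ ρL/d² with ρ ∝ (1+αΔT), so R_B/R_A = (1 + 52.9/100) × (1 + 35.7/100)⁻² × (1 − 0.004×145)
= 1.529 × 0.5431 × 0.42 = 0.3487
(R_B − R_A)/R_A = 0.3487 − 1 = -65.1%

-65.1%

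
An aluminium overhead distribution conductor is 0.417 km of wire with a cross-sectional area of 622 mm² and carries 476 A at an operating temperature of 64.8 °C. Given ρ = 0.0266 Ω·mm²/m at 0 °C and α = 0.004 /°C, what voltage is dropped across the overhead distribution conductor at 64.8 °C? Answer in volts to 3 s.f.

ρ = 0.0266 Ω·mm²/m = 2.66×10^-8 Ω·m
A = 622 mm² = 6.220e-04 m²
R₍0₎ = ρL/A = (2.66×10^-8)(417)/(6.220e-04) = 0.01783 Ω
R₍64.8₎ = R₍0₎(1 + αΔT) = 0.01783 × (1 + 0.004×64.8) = 0.02246 Ω
V = IR = 476 × 0.02246 = 10.7 V

10.7 V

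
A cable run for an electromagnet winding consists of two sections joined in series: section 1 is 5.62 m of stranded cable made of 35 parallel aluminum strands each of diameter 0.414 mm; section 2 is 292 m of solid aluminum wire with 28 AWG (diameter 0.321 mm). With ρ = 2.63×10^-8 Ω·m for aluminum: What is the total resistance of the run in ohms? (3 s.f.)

94.9 Ω

Section 1: A_strand = π(2.0700e-04)² = 1.346e-07 m²; R₁ = ρL/(N·A_s) = (2.63×10^-8)(5.62)/(35×1.346e-07) = 0.03137 Ω
Section 2: A = π(0.321/2 mm)² = π(1.6050e-04 m)² = 8.093e-08 m²
R₂ = (2.63×10^-8)(292)/(8.093e-08) = 94.89 Ω
R = R₁ + R₂ = 94.9 Ω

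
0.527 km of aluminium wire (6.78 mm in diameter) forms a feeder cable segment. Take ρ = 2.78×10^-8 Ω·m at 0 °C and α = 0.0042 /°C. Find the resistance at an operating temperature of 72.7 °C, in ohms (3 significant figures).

0.530 Ω

A = π(d/2)² = π(3.3900e-03 m)² = 3.610e-05 m²
R₍0°C₎ = ρL/A = (2.78×10^-8)(527)/(3.610e-05) = 0.4058 Ω
R = R₀(1 + αΔT) = 0.4058(1 + 0.0042×72.7) = 0.530 Ω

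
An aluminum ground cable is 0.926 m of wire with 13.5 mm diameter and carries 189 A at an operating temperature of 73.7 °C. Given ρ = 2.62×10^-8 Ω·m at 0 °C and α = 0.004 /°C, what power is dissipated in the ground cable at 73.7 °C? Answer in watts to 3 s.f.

A = π(d/2)² = π(6.7500e-03 m)² = 1.431e-04 m²
R₍0₎ = ρL/A = (2.62×10^-8)(0.926)/(1.431e-04) = 1.695×10^-4 Ω
R₍73.7₎ = R₍0₎(1 + αΔT) = 1.695×10^-4 × (1 + 0.004×73.7) = 2.195×10^-4 Ω
P = I²R = (189)² × 2.195×10^-4 = 7.84 W

7.84 W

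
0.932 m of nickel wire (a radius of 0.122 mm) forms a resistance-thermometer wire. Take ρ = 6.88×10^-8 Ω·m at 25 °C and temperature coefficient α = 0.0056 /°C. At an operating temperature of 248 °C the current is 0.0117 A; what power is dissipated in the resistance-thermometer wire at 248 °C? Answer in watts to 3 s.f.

A = πr² = π(1.2200e-04 m)² = 4.676e-08 m²
R₍25₎ = ρL/A = (6.88×10^-8)(0.932)/(4.676e-08) = 1.371 Ω
R₍248₎ = R₍25₎(1 + αΔT) = 1.371 × (1 + 0.0056×223) = 3.084 Ω
P = I²R = (0.0117)² × 3.084 = 4.22×10^-4 W

4.22×10^-4 W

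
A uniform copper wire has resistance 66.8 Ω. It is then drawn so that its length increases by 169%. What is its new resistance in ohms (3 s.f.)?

483 Ω

k = 1 + 169/100 = 2.69; volume constant ⇒ A' = A/k, so R' = k²R.
R' = 7.236 × 66.8 = 483 Ω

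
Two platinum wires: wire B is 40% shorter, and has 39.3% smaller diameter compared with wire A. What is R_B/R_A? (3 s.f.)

R ∝ L/d², so R_B/R_A = (1 − 40/100) × (1 − 39.3/100)⁻²
= 0.6 × 2.714 = 1.63

1.63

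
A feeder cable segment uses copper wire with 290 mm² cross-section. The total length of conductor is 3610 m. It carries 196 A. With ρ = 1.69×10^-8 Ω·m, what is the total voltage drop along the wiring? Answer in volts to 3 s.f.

A = 290 mm² = 2.900e-04 m²
R = ρL/A = (1.69×10^-8)(3610)/(2.900e-04) = 0.2104 Ω
V = IR = 196 × 0.2104 = 41.2 V

41.2 V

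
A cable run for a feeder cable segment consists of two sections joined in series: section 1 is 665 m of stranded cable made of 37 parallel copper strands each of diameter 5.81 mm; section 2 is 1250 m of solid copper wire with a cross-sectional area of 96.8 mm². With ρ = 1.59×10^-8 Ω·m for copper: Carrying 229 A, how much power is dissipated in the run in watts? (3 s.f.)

Section 1: A_strand = π(2.9050e-03)² = 2.651e-05 m²; R₁ = ρL/(N·A_s) = (1.59×10^-8)(665)/(37×2.651e-05) = 0.01078 Ω
Section 2: A = 96.8 mm² = 9.680e-05 m²
R₂ = (1.59×10^-8)(1250)/(9.680e-05) = 0.2053 Ω
R = R₁ + R₂ = 0.2161 Ω
P = I²R = (229)² × 0.2161 = 11300 W

11300 W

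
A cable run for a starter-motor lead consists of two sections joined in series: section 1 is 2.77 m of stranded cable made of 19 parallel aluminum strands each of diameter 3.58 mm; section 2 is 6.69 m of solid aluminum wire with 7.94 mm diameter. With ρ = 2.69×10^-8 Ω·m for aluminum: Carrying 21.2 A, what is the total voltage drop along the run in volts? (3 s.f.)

Section 1: A_strand = π(1.7900e-03)² = 1.007e-05 m²; R₁ = ρL/(N·A_s) = (2.69×10^-8)(2.77)/(19×1.007e-05) = 3.896×10^-4 Ω
Section 2: A = π(d/2)² = π(3.9700e-03 m)² = 4.951e-05 m²
R₂ = (2.69×10^-8)(6.69)/(4.951e-05) = 0.003635 Ω
R = R₁ + R₂ = 0.004024 Ω
V = IR = 21.2 × 0.004024 = 0.0853 V

0.0853 V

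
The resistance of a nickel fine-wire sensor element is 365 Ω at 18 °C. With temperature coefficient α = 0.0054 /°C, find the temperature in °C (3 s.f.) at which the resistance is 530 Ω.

R = R₀(1 + α(T − T₀)) ⇒ T = T₀ + (R/R₀ − 1)/α
T = 18 + (530/365 − 1)/0.0054 = 18 + (0.4521)/0.0054 = 102 °C

102 °C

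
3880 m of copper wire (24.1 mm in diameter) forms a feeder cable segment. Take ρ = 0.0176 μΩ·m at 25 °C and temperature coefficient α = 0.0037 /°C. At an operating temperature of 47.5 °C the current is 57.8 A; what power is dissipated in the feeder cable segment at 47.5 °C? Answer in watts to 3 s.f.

542 W

ρ = 0.0176 μΩ·m = 1.76×10^-8 Ω·m
A = π(d/2)² = π(1.2050e-02 m)² = 4.562e-04 m²
R₍25₎ = ρL/A = (1.76×10^-8)(3880)/(4.562e-04) = 0.1497 Ω
R₍47.5₎ = R₍25₎(1 + αΔT) = 0.1497 × (1 + 0.0037×22.5) = 0.1622 Ω
P = I²R = (57.8)² × 0.1622 = 542 W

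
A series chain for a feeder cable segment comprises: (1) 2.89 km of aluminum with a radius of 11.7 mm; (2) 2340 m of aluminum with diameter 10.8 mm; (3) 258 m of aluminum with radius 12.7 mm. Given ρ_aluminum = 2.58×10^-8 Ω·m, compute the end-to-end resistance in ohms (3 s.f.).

0.846 Ω

Seg 1: A = πr² = π(1.1700e-02 m)² = 4.301e-04 m²
R_1 = (2.58×10^-8)(2890)/(4.301e-04) = 0.1734 Ω
Seg 2: A = π(d/2)² = π(5.4000e-03 m)² = 9.161e-05 m²
R_2 = (2.58×10^-8)(2340)/(9.161e-05) = 0.659 Ω
Seg 3: A = πr² = π(1.2700e-02 m)² = 5.067e-04 m²
R_3 = (2.58×10^-8)(258)/(5.067e-04) = 0.01314 Ω
R_total = R_1 + R_2 + R_3 = 0.846 Ω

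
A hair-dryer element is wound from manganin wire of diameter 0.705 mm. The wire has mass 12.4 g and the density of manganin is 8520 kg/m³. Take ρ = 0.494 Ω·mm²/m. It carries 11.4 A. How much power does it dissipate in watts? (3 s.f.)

ρ = 0.494 Ω·mm²/m = 4.94×10^-7 Ω·m
A = π(d/2)² = π(3.5250e-04 m)² = 3.9036e-07 m²
L = m/(density·A) = 0.0124/(8520×3.9036e-07) = 3.728 m
R = ρL/A = (4.94×10^-7)(3.728)/(3.9036e-07) = 4.718 Ω
P = I²R = (11.4)² × 4.718 = 613 W

613 W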